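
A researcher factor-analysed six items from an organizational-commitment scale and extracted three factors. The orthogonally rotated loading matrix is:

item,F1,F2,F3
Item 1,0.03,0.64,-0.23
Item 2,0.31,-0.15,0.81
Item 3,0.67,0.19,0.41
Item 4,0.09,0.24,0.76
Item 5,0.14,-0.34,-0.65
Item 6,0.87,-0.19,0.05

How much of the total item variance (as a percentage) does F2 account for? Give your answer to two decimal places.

SS loadings for F2 = 0.64² + (-0.15)² + 0.19² + 0.24² + (-0.34)² + (-0.19)² = 0.6775
With 6 standardized items, total variance = 6. Proportion = 0.6775/6 = 0.1129 → 11.29%.

11.29%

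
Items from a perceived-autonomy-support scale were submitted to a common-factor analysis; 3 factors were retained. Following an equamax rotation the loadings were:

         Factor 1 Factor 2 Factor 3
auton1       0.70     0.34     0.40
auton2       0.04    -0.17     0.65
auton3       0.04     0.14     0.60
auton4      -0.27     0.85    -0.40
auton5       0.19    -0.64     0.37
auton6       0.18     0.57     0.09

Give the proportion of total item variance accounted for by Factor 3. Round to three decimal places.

0.208

SS loadings for Factor 3 = 0.40² + 0.65² + 0.60² + (-0.40)² + 0.37² + 0.09² = 1.2475
Proportion of variance = 1.2475 / 6 = 0.2079.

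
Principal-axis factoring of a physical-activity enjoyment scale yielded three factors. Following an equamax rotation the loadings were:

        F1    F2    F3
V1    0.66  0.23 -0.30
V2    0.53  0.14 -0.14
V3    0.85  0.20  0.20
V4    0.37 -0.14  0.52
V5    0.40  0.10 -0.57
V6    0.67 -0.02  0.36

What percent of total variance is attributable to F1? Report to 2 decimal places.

36.41%

SS loadings for F1 = 0.66² + 0.53² + 0.85² + 0.37² + 0.40² + 0.67² = 2.1848
With 6 standardized items, total variance = 6. Proportion = 2.1848/6 = 0.3641 → 36.41%.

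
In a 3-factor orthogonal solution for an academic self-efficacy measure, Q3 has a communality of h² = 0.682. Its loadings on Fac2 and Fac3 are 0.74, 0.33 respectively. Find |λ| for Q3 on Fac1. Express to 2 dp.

0.16

Under orthogonal rotation h² = Σλ², so λ_Fac1² = h² − (0.6565) = 0.682 − 0.6565 = 0.0255.
|λ| = √0.0255 = 0.1597.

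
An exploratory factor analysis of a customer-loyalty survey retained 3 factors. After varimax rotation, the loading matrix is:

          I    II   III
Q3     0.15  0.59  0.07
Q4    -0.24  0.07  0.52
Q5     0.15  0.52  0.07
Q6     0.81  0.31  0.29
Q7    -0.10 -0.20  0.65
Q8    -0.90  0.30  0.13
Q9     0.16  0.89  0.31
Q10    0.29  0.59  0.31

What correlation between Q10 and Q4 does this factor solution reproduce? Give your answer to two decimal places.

0.13

r̂ = Σ λ_i·λ_j across factors = (0.29)(-0.24) + (0.59)(0.07) + (0.31)(0.52)
  = -0.0696 +0.0413 +0.1612 = 0.1329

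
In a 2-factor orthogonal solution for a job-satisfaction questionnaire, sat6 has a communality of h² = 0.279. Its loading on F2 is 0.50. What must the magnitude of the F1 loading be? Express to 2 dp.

Under orthogonal rotation h² = Σλ², so λ_F1² = h² − (0.2500) = 0.279 − 0.2500 = 0.0290.
|λ| = √0.0290 = 0.1703.

0.17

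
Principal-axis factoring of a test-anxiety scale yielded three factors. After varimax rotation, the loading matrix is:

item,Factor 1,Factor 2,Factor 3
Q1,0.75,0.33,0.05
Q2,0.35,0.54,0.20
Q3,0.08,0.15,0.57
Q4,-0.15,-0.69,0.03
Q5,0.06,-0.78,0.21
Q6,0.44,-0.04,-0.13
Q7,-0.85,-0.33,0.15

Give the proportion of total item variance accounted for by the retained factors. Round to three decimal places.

0.529

Communalities: 0.6739, 0.4541, 0.3538, 0.4995, 0.6561, 0.2121, 0.8539; Σh² = 3.7034.
Total variance with 7 standardized items is 7, so the solution explains 3.7034/7 = 0.5291.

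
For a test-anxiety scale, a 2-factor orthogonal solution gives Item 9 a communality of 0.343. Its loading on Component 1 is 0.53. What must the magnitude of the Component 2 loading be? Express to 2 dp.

Under orthogonal rotation h² = Σλ², so λ_Component 2² = h² − (0.2809) = 0.343 − 0.2809 = 0.0621.
|λ| = √0.0621 = 0.2492.

0.25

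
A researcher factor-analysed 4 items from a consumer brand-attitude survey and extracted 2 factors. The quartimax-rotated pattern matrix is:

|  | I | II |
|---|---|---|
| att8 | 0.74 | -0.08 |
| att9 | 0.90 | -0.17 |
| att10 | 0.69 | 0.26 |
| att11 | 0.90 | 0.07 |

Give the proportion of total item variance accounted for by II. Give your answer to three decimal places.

SS loadings for II = (-0.08)² + (-0.17)² + 0.26² + 0.07² = 0.1078
Proportion of variance = 0.1078 / 4 = 0.0270.

0.027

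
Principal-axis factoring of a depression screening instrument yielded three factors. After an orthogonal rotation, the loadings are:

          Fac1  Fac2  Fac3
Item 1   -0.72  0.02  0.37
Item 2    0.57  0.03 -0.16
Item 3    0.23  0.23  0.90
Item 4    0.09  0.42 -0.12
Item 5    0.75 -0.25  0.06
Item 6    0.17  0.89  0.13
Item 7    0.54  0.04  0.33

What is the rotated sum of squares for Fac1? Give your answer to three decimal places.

1.787

SS loadings for Fac1 = (-0.72)² + 0.57² + 0.23² + 0.09² + 0.75² + 0.17² + 0.54² = 0.5184 + 0.3249 + 0.0529 + 0.0081 + 0.5625 + 0.0289 + 0.2916 = 1.7873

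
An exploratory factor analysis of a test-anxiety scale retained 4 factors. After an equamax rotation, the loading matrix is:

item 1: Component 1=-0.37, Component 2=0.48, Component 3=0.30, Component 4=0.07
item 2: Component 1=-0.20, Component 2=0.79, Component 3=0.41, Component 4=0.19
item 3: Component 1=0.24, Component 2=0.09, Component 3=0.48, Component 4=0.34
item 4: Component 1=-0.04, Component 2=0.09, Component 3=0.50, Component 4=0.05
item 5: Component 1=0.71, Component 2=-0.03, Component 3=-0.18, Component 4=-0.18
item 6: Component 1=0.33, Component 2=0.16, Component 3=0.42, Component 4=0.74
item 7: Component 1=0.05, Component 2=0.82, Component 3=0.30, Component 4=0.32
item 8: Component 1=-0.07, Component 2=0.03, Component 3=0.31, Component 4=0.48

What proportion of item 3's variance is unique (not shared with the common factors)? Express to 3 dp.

0.588

h² = 0.24² + 0.09² + 0.48² + 0.34² = 0.0576 + 0.0081 + 0.2304 + 0.1156 = 0.4117
Uniqueness u² = 1 − h² = 1 − 0.4117 = 0.5883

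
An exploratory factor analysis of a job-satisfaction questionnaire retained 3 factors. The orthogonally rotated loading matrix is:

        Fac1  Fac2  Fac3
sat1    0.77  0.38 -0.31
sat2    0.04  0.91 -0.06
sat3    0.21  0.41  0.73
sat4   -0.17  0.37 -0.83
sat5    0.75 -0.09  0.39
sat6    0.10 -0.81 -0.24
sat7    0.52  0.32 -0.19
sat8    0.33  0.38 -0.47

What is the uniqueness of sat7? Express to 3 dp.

h² = 0.52² + 0.32² + (-0.19)² = 0.2704 + 0.1024 + 0.0361 = 0.4089
Uniqueness u² = 1 − h² = 1 − 0.4089 = 0.5911

0.591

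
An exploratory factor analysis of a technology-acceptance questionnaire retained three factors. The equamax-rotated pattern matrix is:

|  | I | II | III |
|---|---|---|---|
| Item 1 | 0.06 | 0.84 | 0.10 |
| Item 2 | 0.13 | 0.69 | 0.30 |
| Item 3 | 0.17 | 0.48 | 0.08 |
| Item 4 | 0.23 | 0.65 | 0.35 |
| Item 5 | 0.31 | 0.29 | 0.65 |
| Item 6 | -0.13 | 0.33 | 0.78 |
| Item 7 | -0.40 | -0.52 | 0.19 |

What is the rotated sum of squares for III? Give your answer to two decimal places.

1.30

SS loadings for III = 0.10² + 0.30² + 0.08² + 0.35² + 0.65² + 0.78² + 0.19² = 0.0100 + 0.0900 + 0.0064 + 0.1225 + 0.4225 + 0.6084 + 0.0361 = 1.2959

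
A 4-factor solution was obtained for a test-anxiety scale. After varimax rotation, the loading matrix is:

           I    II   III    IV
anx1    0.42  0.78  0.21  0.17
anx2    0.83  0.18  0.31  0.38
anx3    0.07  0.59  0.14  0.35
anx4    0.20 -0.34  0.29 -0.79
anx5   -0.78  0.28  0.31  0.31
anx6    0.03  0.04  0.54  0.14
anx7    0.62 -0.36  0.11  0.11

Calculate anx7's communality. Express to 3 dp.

h² = 0.62² + (-0.36)² + 0.11² + 0.11² = 0.3844 + 0.1296 + 0.0121 + 0.0121 = 0.5382

0.538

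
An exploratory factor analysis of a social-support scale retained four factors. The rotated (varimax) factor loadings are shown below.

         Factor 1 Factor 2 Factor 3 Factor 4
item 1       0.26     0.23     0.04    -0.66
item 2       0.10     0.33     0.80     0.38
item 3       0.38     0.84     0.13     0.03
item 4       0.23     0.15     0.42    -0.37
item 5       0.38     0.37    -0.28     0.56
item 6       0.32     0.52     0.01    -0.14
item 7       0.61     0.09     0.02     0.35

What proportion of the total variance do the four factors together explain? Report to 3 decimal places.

0.612

SS loadings by factor: 0.8938, 1.3053, 0.9138, 1.1735; total = 4.2864.
Total variance with 7 standardized items is 7, so the solution explains 4.2864/7 = 0.6123.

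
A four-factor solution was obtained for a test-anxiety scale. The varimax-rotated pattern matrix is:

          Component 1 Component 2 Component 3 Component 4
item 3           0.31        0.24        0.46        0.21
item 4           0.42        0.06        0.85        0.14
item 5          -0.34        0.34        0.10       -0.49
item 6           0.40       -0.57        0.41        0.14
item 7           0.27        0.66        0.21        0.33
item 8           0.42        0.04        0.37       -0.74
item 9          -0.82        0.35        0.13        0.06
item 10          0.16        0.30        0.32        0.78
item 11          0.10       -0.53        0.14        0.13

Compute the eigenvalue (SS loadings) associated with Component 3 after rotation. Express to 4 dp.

SS loadings for Component 3 = 0.46² + 0.85² + 0.10² + 0.41² + 0.21² + 0.37² + 0.13² + 0.32² + 0.14² = 0.2116 + 0.7225 + 0.0100 + 0.1681 + 0.0441 + 0.1369 + 0.0169 + 0.1024 + 0.0196 = 1.4321

1.4321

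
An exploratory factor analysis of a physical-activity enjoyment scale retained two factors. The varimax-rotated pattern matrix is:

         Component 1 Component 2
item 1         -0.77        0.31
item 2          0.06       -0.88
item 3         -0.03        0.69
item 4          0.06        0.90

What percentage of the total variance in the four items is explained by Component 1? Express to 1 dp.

15.0%

SS loadings for Component 1 = (-0.77)² + 0.06² + (-0.03)² + 0.06² = 0.6010
With 4 standardized items, total variance = 4. Proportion = 0.6010/4 = 0.1502 → 15.02%.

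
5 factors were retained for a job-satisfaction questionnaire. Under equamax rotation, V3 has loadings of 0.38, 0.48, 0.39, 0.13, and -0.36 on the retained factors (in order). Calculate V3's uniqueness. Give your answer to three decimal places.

h² = 0.38² + 0.48² + 0.39² + 0.13² + (-0.36)² = 0.1444 + 0.2304 + 0.1521 + 0.0169 + 0.1296 = 0.6734
Uniqueness u² = 1 − h² = 1 − 0.6734 = 0.3266

0.327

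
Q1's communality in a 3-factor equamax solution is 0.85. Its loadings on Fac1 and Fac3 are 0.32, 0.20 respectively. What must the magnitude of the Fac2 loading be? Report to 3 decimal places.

Under orthogonal rotation h² = Σλ², so λ_Fac2² = h² − (0.1424) = 0.85 − 0.1424 = 0.7076.
|λ| = √0.7076 = 0.8412.

0.841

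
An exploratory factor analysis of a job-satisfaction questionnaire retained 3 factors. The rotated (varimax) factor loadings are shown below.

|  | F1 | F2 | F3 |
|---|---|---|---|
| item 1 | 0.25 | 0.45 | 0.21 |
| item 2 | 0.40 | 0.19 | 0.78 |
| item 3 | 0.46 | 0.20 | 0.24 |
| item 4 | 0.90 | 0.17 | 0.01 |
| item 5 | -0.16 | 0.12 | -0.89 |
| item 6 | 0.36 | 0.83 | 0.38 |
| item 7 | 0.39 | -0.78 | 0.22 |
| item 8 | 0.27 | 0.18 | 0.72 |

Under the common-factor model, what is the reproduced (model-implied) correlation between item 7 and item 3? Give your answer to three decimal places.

r̂ = Σ λ_i·λ_j across factors = (0.39)(0.46) + (-0.78)(0.20) + (0.22)(0.24)
  = +0.1794 -0.1560 +0.0528 = 0.0762

0.076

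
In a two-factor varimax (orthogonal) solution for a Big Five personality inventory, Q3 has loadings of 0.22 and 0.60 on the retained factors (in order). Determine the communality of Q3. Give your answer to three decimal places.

0.408

h² = 0.22² + 0.60² = 0.0484 + 0.3600 = 0.4084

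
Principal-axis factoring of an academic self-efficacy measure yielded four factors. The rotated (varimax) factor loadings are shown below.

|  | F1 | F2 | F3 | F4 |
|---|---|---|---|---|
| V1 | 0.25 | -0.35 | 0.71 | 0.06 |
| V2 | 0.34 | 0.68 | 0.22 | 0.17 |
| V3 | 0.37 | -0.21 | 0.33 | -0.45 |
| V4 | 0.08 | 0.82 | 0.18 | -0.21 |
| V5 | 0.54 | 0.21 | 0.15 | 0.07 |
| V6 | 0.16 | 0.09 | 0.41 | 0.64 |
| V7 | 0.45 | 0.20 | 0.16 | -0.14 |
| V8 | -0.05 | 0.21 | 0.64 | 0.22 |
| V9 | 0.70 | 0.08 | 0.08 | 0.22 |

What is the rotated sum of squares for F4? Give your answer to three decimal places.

0.810

SS loadings for F4 = 0.06² + 0.17² + (-0.45)² + (-0.21)² + 0.07² + 0.64² + (-0.14)² + 0.22² + 0.22² = 0.0036 + 0.0289 + 0.2025 + 0.0441 + 0.0049 + 0.4096 + 0.0196 + 0.0484 + 0.0484 = 0.8100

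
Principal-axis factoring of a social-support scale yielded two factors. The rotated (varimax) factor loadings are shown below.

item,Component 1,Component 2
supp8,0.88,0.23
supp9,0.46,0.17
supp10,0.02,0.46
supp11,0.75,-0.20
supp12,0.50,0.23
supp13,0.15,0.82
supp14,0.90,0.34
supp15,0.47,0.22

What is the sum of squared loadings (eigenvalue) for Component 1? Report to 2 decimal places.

SS loadings for Component 1 = 0.88² + 0.46² + 0.02² + 0.75² + 0.50² + 0.15² + 0.90² + 0.47² = 0.7744 + 0.2116 + 0.0004 + 0.5625 + 0.2500 + 0.0225 + 0.8100 + 0.2209 = 2.8523

2.85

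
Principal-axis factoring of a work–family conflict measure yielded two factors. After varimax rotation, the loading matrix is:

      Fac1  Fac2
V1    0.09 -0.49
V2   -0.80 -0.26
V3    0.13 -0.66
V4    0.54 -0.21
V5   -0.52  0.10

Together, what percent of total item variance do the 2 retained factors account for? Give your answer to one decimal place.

40.5%

SS loadings by factor: 1.2270, 0.7974; total = 2.0244.
Total variance with 5 standardized items is 5, so the solution explains 2.0244/5 = 0.4049 = 40.49%.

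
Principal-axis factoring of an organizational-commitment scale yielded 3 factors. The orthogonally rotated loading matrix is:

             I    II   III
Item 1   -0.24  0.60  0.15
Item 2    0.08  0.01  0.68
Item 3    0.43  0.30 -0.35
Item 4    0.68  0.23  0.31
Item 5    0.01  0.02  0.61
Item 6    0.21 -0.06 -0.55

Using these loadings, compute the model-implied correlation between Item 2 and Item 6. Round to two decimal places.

-0.36

r̂ = Σ λ_i·λ_j across factors = (0.08)(0.21) + (0.01)(-0.06) + (0.68)(-0.55)
  = +0.0168 -0.0006 -0.3740 = -0.3578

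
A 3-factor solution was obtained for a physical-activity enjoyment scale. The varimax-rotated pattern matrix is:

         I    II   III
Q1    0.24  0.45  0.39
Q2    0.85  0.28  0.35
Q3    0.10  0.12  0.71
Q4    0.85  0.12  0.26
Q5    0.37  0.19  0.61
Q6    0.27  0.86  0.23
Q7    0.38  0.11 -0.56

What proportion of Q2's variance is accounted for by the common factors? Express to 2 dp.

0.92

h² = 0.85² + 0.28² + 0.35² = 0.7225 + 0.0784 + 0.1225 = 0.9234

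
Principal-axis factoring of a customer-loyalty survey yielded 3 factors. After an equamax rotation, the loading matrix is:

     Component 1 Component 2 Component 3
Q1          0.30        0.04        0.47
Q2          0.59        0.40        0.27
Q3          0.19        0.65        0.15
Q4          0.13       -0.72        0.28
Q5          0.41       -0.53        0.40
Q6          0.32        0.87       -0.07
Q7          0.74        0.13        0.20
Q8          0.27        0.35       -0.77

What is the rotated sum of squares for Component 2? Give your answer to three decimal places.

2.280

SS loadings for Component 2 = 0.04² + 0.40² + 0.65² + (-0.72)² + (-0.53)² + 0.87² + 0.13² + 0.35² = 0.0016 + 0.1600 + 0.4225 + 0.5184 + 0.2809 + 0.7569 + 0.0169 + 0.1225 = 2.2797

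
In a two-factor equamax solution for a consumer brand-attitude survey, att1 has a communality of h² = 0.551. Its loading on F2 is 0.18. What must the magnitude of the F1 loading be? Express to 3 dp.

0.720

Under orthogonal rotation h² = Σλ², so λ_F1² = h² − (0.0324) = 0.551 − 0.0324 = 0.5186.
|λ| = √0.5186 = 0.7201.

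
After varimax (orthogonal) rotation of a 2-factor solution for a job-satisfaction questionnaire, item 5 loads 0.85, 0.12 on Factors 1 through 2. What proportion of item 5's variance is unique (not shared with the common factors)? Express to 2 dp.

0.26

h² = 0.85² + 0.12² = 0.7225 + 0.0144 = 0.7369
Uniqueness u² = 1 − h² = 1 − 0.7369 = 0.2631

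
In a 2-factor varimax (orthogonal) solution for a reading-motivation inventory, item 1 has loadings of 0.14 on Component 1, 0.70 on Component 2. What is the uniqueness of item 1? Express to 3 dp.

0.490

h² = 0.14² + 0.70² = 0.0196 + 0.4900 = 0.5096
Uniqueness u² = 1 − h² = 1 − 0.5096 = 0.4904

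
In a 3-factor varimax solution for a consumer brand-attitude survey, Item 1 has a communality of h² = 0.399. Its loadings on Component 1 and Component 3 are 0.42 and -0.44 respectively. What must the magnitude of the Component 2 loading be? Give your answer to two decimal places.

0.17

Under orthogonal rotation h² = Σλ², so λ_Component 2² = h² − (0.3700) = 0.399 − 0.3700 = 0.0290.
|λ| = √0.0290 = 0.1703.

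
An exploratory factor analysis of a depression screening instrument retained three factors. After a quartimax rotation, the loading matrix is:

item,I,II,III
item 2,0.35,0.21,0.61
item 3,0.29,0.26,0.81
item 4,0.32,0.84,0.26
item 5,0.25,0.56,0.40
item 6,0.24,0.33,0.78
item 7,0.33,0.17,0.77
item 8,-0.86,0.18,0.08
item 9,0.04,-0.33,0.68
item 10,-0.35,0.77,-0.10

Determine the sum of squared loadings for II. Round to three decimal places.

2.003

SS loadings for II = 0.21² + 0.26² + 0.84² + 0.56² + 0.33² + 0.17² + 0.18² + (-0.33)² + 0.77² = 0.0441 + 0.0676 + 0.7056 + 0.3136 + 0.1089 + 0.0289 + 0.0324 + 0.1089 + 0.5929 = 2.0029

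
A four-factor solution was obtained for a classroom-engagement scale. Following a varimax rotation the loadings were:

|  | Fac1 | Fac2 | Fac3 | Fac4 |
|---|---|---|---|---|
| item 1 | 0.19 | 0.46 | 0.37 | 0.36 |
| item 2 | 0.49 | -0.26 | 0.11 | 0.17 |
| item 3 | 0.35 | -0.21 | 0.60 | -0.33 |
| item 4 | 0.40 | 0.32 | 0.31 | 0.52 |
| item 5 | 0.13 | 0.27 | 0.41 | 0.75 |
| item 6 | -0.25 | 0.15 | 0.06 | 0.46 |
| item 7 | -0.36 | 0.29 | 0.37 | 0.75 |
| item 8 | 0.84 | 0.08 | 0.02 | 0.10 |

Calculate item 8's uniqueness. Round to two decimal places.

0.28

h² = 0.84² + 0.08² + 0.02² + 0.10² = 0.7056 + 0.0064 + 0.0004 + 0.0100 = 0.7224
Uniqueness u² = 1 − h² = 1 − 0.7224 = 0.2776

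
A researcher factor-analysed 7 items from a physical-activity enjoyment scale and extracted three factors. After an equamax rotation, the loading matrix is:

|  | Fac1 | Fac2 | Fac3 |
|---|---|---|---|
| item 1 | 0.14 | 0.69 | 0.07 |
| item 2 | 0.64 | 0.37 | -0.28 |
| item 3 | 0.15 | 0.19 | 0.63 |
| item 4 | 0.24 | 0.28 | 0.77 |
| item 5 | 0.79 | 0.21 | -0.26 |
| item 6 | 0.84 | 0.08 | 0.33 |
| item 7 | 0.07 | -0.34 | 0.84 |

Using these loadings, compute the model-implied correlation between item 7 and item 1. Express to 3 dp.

-0.166

r̂ = Σ λ_i·λ_j across factors = (0.07)(0.14) + (-0.34)(0.69) + (0.84)(0.07)
  = +0.0098 -0.2346 +0.0588 = -0.1660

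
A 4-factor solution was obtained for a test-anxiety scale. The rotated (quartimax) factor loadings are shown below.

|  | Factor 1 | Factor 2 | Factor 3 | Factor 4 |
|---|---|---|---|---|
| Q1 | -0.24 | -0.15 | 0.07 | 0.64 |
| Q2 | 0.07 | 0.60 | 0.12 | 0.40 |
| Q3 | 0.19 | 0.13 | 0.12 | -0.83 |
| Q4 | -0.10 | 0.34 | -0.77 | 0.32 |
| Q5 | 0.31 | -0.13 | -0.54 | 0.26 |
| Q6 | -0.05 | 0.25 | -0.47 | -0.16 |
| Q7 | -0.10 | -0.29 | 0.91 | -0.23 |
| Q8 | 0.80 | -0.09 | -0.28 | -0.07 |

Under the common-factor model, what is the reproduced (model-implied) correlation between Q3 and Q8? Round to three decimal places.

r̂ = Σ λ_i·λ_j across factors = (0.19)(0.80) + (0.13)(-0.09) + (0.12)(-0.28) + (-0.83)(-0.07)
  = +0.1520 -0.0117 -0.0336 +0.0581 = 0.1648

0.165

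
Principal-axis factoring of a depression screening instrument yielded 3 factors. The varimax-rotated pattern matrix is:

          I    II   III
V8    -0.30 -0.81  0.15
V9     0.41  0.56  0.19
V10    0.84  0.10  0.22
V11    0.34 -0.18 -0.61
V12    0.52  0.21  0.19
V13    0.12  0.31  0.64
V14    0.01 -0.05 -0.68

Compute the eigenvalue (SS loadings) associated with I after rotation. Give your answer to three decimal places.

SS loadings for I = (-0.30)² + 0.41² + 0.84² + 0.34² + 0.52² + 0.12² + 0.01² = 0.0900 + 0.1681 + 0.7056 + 0.1156 + 0.2704 + 0.0144 + 0.0001 = 1.3642

1.364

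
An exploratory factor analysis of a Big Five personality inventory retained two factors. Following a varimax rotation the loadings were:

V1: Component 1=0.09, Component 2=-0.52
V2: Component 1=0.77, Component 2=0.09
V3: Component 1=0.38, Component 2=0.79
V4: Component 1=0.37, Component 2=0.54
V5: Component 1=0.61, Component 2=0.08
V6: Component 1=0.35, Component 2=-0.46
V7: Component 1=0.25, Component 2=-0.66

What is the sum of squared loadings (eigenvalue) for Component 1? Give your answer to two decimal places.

SS loadings for Component 1 = 0.09² + 0.77² + 0.38² + 0.37² + 0.61² + 0.35² + 0.25² = 0.0081 + 0.5929 + 0.1444 + 0.1369 + 0.3721 + 0.1225 + 0.0625 = 1.4394

1.44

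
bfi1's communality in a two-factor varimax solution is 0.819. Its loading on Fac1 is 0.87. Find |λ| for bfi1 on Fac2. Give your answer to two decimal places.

Under orthogonal rotation h² = Σλ², so λ_Fac2² = h² − (0.7569) = 0.819 − 0.7569 = 0.0621.
|λ| = √0.0621 = 0.2492.

0.25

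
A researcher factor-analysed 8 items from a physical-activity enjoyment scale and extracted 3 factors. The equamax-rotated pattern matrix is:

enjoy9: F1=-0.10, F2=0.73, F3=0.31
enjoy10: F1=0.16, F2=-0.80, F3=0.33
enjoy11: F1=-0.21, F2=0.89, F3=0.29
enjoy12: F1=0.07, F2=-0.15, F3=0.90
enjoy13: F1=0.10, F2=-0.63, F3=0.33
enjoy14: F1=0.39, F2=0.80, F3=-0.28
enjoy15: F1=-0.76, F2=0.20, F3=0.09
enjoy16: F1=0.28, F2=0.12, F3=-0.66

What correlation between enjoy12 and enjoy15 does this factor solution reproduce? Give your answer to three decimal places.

r̂ = Σ λ_i·λ_j across factors = (0.07)(-0.76) + (-0.15)(0.20) + (0.90)(0.09)
  = -0.0532 -0.0300 +0.0810 = -0.0022

-0.002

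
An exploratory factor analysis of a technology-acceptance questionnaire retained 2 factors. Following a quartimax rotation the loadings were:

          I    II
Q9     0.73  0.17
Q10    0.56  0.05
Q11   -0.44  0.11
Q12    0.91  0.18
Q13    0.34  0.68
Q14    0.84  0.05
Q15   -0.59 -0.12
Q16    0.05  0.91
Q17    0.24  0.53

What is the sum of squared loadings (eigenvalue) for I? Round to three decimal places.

3.098

SS loadings for I = 0.73² + 0.56² + (-0.44)² + 0.91² + 0.34² + 0.84² + (-0.59)² + 0.05² + 0.24² = 0.5329 + 0.3136 + 0.1936 + 0.8281 + 0.1156 + 0.7056 + 0.3481 + 0.0025 + 0.0576 = 3.0976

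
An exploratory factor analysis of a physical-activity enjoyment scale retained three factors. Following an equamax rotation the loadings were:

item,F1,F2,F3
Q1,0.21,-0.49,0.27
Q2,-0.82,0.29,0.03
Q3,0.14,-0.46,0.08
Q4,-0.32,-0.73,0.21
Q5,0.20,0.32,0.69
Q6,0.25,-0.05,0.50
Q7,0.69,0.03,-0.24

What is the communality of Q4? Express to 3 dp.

h² = (-0.32)² + (-0.73)² + 0.21² = 0.1024 + 0.5329 + 0.0441 = 0.6794

0.679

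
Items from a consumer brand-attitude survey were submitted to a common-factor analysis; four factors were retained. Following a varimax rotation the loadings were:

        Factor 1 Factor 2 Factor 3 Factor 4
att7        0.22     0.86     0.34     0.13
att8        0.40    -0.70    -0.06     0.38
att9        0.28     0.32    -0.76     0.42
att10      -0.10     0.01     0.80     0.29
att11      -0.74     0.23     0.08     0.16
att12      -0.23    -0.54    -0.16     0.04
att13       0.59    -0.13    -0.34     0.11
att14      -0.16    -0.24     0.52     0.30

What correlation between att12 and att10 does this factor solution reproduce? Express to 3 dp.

-0.099

r̂ = Σ λ_i·λ_j across factors = (-0.23)(-0.10) + (-0.54)(0.01) + (-0.16)(0.80) + (0.04)(0.29)
  = +0.0230 -0.0054 -0.1280 +0.0116 = -0.0988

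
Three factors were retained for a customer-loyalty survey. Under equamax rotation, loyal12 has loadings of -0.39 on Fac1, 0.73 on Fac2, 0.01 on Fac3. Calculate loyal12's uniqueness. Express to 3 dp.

h² = (-0.39)² + 0.73² + 0.01² = 0.1521 + 0.5329 + 0.0001 = 0.6851
Uniqueness u² = 1 − h² = 1 − 0.6851 = 0.3149

0.315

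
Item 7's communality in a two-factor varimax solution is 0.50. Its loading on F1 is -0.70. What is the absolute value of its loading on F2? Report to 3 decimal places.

Under orthogonal rotation h² = Σλ², so λ_F2² = h² − (0.4900) = 0.50 − 0.4900 = 0.0100.
|λ| = √0.0100 = 0.1000.

0.100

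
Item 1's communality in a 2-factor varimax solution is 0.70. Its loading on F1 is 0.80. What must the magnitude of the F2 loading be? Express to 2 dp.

Under orthogonal rotation h² = Σλ², so λ_F2² = h² − (0.6400) = 0.70 − 0.6400 = 0.0600.
|λ| = √0.0600 = 0.2449.

0.24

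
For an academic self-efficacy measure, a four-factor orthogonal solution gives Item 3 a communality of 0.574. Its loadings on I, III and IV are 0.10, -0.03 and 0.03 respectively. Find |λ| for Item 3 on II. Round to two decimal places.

0.75

Under orthogonal rotation h² = Σλ², so λ_II² = h² − (0.0118) = 0.574 − 0.0118 = 0.5622.
|λ| = √0.5622 = 0.7498.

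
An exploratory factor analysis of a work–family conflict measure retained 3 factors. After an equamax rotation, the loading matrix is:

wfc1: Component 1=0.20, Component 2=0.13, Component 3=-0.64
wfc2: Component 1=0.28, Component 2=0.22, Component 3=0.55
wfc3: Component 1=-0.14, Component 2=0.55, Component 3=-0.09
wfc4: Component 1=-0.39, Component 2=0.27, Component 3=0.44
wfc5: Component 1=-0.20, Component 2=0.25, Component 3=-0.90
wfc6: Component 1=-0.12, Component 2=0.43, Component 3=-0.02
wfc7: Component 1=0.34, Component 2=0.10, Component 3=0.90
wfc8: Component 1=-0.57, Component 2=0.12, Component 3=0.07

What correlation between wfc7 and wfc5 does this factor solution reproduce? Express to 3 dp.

r̂ = Σ λ_i·λ_j across factors = (0.34)(-0.20) + (0.10)(0.25) + (0.90)(-0.90)
  = -0.0680 +0.0250 -0.8100 = -0.8530

-0.853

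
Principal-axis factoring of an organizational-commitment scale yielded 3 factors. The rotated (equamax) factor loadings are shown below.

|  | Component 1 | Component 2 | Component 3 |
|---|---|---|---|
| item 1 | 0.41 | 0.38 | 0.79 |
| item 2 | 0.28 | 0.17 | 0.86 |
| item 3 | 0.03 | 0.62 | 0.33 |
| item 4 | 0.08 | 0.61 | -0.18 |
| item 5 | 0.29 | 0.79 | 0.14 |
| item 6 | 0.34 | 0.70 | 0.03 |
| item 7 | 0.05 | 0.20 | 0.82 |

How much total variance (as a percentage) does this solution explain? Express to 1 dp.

67.7%

SS loadings by factor: 0.4560, 2.0839, 2.1979; total = 4.7378.
Total variance with 7 standardized items is 7, so the solution explains 4.7378/7 = 0.6768 = 67.68%.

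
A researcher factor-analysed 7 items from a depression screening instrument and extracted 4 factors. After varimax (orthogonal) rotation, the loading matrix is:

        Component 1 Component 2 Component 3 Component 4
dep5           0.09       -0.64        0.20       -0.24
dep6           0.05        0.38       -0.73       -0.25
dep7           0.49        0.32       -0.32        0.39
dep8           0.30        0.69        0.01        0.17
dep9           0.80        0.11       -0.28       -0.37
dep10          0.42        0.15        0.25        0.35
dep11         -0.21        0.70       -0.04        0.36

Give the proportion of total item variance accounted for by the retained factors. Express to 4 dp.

0.6238

Communalities: 0.5153, 0.7423, 0.5970, 0.5951, 0.8674, 0.3839, 0.6653; Σh² = 4.3663.
Total variance with 7 standardized items is 7, so the solution explains 4.3663/7 = 0.6238.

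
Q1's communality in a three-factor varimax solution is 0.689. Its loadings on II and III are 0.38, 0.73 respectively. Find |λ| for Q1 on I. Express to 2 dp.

Under orthogonal rotation h² = Σλ², so λ_I² = h² − (0.6773) = 0.689 − 0.6773 = 0.0117.
|λ| = √0.0117 = 0.1082.

0.11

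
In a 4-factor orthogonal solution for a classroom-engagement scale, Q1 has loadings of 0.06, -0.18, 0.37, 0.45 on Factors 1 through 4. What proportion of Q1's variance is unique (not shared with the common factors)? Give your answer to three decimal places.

h² = 0.06² + (-0.18)² + 0.37² + 0.45² = 0.0036 + 0.0324 + 0.1369 + 0.2025 = 0.3754
Uniqueness u² = 1 − h² = 1 − 0.3754 = 0.6246

0.625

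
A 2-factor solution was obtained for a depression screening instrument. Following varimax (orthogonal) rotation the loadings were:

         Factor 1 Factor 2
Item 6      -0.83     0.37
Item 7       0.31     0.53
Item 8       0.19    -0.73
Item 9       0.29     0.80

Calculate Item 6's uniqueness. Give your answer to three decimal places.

h² = (-0.83)² + 0.37² = 0.6889 + 0.1369 = 0.8258
Uniqueness u² = 1 − h² = 1 − 0.8258 = 0.1742

0.174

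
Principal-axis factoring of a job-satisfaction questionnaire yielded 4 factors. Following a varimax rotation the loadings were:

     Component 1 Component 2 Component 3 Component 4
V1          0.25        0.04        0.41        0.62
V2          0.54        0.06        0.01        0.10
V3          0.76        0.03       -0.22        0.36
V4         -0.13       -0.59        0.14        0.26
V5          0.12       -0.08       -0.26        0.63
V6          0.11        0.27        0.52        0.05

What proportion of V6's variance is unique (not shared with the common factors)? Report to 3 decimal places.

0.642

h² = 0.11² + 0.27² + 0.52² + 0.05² = 0.0121 + 0.0729 + 0.2704 + 0.0025 = 0.3579
Uniqueness u² = 1 − h² = 1 − 0.3579 = 0.6421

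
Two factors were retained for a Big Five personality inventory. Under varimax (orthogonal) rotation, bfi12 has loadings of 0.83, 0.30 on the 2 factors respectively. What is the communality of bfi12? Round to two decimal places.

h² = 0.83² + 0.30² = 0.6889 + 0.0900 = 0.7789

0.78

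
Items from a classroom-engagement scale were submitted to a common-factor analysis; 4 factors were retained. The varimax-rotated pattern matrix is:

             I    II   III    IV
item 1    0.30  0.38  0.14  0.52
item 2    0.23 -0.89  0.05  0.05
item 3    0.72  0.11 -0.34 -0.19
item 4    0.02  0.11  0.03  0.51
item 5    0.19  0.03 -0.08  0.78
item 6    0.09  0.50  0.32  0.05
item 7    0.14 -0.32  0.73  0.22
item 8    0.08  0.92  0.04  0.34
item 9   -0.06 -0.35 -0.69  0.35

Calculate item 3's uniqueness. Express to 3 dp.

0.318

h² = 0.72² + 0.11² + (-0.34)² + (-0.19)² = 0.5184 + 0.0121 + 0.1156 + 0.0361 = 0.6822
Uniqueness u² = 1 − h² = 1 − 0.6822 = 0.3178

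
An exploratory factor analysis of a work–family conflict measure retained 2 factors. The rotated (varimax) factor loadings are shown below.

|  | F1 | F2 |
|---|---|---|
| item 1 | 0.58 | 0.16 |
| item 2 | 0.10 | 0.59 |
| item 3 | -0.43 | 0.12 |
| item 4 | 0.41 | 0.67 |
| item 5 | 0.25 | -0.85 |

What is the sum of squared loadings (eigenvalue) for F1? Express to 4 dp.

0.7619

SS loadings for F1 = 0.58² + 0.10² + (-0.43)² + 0.41² + 0.25² = 0.3364 + 0.0100 + 0.1849 + 0.1681 + 0.0625 = 0.7619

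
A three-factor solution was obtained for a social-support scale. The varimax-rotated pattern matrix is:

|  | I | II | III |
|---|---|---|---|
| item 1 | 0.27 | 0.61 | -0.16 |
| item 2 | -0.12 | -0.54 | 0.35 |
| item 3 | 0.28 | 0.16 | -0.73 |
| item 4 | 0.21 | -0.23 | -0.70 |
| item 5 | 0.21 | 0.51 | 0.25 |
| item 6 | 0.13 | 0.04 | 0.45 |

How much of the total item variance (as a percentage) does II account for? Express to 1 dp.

SS loadings for II = 0.61² + (-0.54)² + 0.16² + (-0.23)² + 0.51² + 0.04² = 1.0039
With 6 standardized items, total variance = 6. Proportion = 1.0039/6 = 0.1673 → 16.73%.

16.7%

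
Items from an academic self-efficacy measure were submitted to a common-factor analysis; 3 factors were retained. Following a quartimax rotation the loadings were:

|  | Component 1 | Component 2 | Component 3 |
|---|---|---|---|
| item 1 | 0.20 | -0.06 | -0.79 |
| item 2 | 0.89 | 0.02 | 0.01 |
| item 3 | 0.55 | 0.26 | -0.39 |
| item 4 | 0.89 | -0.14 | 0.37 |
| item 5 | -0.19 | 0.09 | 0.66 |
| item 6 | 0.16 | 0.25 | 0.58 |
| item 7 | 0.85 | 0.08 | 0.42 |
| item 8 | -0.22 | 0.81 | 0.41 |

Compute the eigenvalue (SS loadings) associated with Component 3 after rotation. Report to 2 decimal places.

SS loadings for Component 3 = (-0.79)² + 0.01² + (-0.39)² + 0.37² + 0.66² + 0.58² + 0.42² + 0.41² = 0.6241 + 0.0001 + 0.1521 + 0.1369 + 0.4356 + 0.3364 + 0.1764 + 0.1681 = 2.0297

2.03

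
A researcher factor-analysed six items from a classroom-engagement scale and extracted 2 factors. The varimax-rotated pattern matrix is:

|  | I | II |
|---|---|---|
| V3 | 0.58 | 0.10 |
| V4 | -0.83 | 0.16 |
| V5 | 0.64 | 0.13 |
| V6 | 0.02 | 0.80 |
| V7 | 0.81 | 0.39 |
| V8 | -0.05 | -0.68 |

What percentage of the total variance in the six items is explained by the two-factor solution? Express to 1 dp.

SS loadings by factor: 2.0939, 1.3070; total = 3.4009.
Total variance with 6 standardized items is 6, so the solution explains 3.4009/6 = 0.5668 = 56.68%.

56.7%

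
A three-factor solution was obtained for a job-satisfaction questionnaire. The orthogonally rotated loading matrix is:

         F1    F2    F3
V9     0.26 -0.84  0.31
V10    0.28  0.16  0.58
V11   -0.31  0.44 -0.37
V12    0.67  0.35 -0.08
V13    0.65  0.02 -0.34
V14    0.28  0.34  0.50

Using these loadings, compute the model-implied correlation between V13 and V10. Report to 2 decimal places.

r̂ = Σ λ_i·λ_j across factors = (0.65)(0.28) + (0.02)(0.16) + (-0.34)(0.58)
  = +0.1820 +0.0032 -0.1972 = -0.0120

-0.01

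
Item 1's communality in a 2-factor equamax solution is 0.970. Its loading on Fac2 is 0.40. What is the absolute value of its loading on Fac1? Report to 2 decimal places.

Under orthogonal rotation h² = Σλ², so λ_Fac1² = h² − (0.1600) = 0.970 − 0.1600 = 0.8100.
|λ| = √0.8100 = 0.9000.

0.90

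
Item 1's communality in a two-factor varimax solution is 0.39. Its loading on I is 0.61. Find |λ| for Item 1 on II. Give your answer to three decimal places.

Under orthogonal rotation h² = Σλ², so λ_II² = h² − (0.3721) = 0.39 − 0.3721 = 0.0179.
|λ| = √0.0179 = 0.1338.

0.134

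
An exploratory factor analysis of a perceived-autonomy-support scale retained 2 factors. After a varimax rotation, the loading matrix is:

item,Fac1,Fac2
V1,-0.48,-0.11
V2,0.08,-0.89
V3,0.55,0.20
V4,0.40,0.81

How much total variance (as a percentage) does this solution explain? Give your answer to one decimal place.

55.0%

SS loadings by factor: 0.6993, 1.5003; total = 2.1996.
Total variance with 4 standardized items is 4, so the solution explains 2.1996/4 = 0.5499 = 54.99%.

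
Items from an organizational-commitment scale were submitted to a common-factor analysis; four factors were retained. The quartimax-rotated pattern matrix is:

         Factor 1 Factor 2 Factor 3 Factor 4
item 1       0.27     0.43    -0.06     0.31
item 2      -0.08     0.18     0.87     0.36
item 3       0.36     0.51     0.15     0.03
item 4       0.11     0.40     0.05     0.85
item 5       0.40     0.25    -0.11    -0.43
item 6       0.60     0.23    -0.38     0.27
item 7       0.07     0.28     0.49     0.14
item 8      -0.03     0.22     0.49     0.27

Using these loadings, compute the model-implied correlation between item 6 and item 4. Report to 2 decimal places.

0.37

r̂ = Σ λ_i·λ_j across factors = (0.60)(0.11) + (0.23)(0.40) + (-0.38)(0.05) + (0.27)(0.85)
  = +0.0660 +0.0920 -0.0190 +0.2295 = 0.3685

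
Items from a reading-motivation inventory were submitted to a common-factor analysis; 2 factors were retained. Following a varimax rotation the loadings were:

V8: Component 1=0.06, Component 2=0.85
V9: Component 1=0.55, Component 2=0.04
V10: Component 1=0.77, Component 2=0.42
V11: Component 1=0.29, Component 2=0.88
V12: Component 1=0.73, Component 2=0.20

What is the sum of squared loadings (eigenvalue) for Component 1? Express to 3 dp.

1.516

SS loadings for Component 1 = 0.06² + 0.55² + 0.77² + 0.29² + 0.73² = 0.0036 + 0.3025 + 0.5929 + 0.0841 + 0.5329 = 1.5160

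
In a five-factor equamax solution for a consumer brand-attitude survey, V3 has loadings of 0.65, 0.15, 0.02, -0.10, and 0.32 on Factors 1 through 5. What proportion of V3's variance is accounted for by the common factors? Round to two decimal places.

h² = 0.65² + 0.15² + 0.02² + (-0.10)² + 0.32² = 0.4225 + 0.0225 + 0.0004 + 0.0100 + 0.1024 = 0.5578

0.56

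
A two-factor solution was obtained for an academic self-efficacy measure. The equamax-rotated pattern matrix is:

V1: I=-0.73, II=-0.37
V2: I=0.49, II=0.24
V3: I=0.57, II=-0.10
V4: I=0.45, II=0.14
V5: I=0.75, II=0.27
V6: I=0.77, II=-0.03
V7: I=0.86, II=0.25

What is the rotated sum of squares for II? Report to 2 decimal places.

0.36

SS loadings for II = (-0.37)² + 0.24² + (-0.10)² + 0.14² + 0.27² + (-0.03)² + 0.25² = 0.1369 + 0.0576 + 0.0100 + 0.0196 + 0.0729 + 0.0009 + 0.0625 = 0.3604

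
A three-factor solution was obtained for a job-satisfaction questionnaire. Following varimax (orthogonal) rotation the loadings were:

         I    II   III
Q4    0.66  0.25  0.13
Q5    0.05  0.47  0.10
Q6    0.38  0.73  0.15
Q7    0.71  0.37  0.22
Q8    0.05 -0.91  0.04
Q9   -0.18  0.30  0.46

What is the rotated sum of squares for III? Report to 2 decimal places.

0.31

SS loadings for III = 0.13² + 0.10² + 0.15² + 0.22² + 0.04² + 0.46² = 0.0169 + 0.0100 + 0.0225 + 0.0484 + 0.0016 + 0.2116 = 0.3110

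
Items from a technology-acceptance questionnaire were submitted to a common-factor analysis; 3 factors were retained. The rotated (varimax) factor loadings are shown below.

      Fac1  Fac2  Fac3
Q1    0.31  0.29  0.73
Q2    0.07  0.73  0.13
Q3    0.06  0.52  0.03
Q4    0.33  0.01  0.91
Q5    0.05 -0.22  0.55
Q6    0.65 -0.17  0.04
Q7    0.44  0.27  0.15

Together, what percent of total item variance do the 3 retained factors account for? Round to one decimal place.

Communalities: 0.7131, 0.5547, 0.2749, 0.9371, 0.3534, 0.4530, 0.2890; Σh² = 3.5752.
Total variance with 7 standardized items is 7, so the solution explains 3.5752/7 = 0.5107 = 51.07%.

51.1%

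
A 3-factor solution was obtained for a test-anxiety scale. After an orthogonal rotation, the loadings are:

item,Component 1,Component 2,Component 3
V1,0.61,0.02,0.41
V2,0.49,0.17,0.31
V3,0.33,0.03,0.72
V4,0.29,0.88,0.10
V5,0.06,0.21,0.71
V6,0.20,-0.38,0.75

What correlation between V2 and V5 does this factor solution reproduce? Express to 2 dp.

0.29

r̂ = Σ λ_i·λ_j across factors = (0.49)(0.06) + (0.17)(0.21) + (0.31)(0.71)
  = +0.0294 +0.0357 +0.2201 = 0.2852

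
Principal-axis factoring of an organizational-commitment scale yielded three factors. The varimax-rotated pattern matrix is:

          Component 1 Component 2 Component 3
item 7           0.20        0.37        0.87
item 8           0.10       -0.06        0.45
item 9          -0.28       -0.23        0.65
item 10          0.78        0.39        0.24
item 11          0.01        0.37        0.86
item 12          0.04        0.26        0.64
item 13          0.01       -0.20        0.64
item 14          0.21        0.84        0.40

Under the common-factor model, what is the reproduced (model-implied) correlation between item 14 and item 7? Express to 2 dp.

r̂ = Σ λ_i·λ_j across factors = (0.21)(0.20) + (0.84)(0.37) + (0.40)(0.87)
  = +0.0420 +0.3108 +0.3480 = 0.7008

0.70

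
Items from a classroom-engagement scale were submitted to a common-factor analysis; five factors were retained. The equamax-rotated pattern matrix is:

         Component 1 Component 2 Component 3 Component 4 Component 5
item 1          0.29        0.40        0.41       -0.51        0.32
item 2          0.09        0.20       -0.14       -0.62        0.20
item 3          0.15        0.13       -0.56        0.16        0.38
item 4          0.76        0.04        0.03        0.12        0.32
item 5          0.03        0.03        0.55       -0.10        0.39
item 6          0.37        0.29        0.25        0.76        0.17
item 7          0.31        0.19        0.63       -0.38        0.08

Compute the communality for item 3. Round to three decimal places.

h² = 0.15² + 0.13² + (-0.56)² + 0.16² + 0.38² = 0.0225 + 0.0169 + 0.3136 + 0.0256 + 0.1444 = 0.5230

0.523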